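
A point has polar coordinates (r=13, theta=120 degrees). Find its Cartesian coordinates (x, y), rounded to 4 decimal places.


x = 13 * cos(120) = -6.5
y = 13 * sin(120) = 11.2583

(-6.5, 11.2583)


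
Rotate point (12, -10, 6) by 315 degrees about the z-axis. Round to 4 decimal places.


x' = 12*cos(315) - -10*sin(315) = 1.4142
y' = 12*sin(315) + -10*cos(315) = -15.5563
z' = 6

(1.4142, -15.5563, 6)


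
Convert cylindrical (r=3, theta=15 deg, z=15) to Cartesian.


x = 3 * cos(15) = 2.8978
y = 3 * sin(15) = 0.7765
z = 15

(2.8978, 0.7765, 15)


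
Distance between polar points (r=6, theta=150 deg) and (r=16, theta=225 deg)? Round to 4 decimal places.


d = sqrt(r1^2 + r2^2 - 2*r1*r2*cos(t2-t1))
d = sqrt(6^2 + 16^2 - 2*6*16*cos(225-150)) = 15.5662

15.5662


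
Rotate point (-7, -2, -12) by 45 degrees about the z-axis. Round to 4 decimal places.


x' = -7*cos(45) - -2*sin(45) = -3.5355
y' = -7*sin(45) + -2*cos(45) = -6.364
z' = -12

(-3.5355, -6.364, -12)


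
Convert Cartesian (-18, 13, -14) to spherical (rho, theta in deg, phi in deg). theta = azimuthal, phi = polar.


rho = sqrt((-18)^2 + 13^2 + (-14)^2) = 26.2488
theta = atan2(13, -18) = 144.1623 deg
phi = acos(-14/26.2488) = 122.2326 deg

rho = 26.2488, theta = 144.1623 deg, phi = 122.2326 deg


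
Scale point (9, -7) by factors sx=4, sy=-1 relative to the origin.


Scaling: (x*sx, y*sy) = (9*4, -7*-1) = (36, 7)

(36, 7)


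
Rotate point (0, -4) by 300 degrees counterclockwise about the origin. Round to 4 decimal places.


x' = 0*cos(300) - -4*sin(300) = -3.4641
y' = 0*sin(300) + -4*cos(300) = -2

(-3.4641, -2)


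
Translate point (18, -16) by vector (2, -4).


Translation: (x+dx, y+dy) = (18+2, -16+-4) = (20, -20)

(20, -20)


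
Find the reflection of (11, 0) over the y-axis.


Reflection across y-axis: (x, y) -> (-x, y)
(11, 0) -> (-11, 0)

(-11, 0)


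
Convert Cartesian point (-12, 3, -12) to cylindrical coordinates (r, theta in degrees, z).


r = sqrt((-12)^2 + 3^2) = 12.3693
theta = atan2(3, -12) = 165.9638 deg
z = -12

r = 12.3693, theta = 165.9638 deg, z = -12


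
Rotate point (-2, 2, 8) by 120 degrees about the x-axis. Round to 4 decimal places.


x' = -2
y' = 2*cos(120) - 8*sin(120) = -7.9282
z' = 2*sin(120) + 8*cos(120) = -2.2679

(-2, -7.9282, -2.2679)


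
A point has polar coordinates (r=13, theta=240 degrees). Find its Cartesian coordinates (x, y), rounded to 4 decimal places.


x = 13 * cos(240) = -6.5
y = 13 * sin(240) = -11.2583

(-6.5, -11.2583)


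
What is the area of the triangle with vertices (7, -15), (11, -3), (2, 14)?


Area = |x1(y2-y3) + x2(y3-y1) + x3(y1-y2)| / 2
= |7*(-3-14) + 11*(14--15) + 2*(-15--3)| / 2
= 88

88


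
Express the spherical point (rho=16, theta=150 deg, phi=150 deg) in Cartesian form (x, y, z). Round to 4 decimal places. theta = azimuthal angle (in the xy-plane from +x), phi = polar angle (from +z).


x = 16 * sin(150) * cos(150) = -6.9282
y = 16 * sin(150) * sin(150) = 4
z = 16 * cos(150) = -13.8564

(-6.9282, 4, -13.8564)


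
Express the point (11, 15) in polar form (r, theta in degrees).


r = sqrt(11^2 + 15^2) = 18.6011
theta = atan2(15, 11) = 53.7462 degrees

r = 18.6011, theta = 53.7462 degrees


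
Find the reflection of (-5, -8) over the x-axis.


Reflection across x-axis: (x, y) -> (x, -y)
(-5, -8) -> (-5, 8)

(-5, 8)


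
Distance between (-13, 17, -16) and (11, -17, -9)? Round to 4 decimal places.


d = sqrt((11--13)^2 + (-17-17)^2 + (-9--16)^2) = 42.2019

42.2019


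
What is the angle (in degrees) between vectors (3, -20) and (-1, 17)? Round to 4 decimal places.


dot = 3*-1 + -20*17 = -343
|u| = 20.2237, |v| = 17.0294
cos(angle) = -0.9959
angle = 174.8357 degrees

174.8357 degrees


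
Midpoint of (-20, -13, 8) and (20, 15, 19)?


Midpoint = ((-20+20)/2, (-13+15)/2, (8+19)/2) = (0, 1, 13.5)

(0, 1, 13.5)


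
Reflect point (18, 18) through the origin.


Reflection through origin: (x, y) -> (-x, -y)
(18, 18) -> (-18, -18)

(-18, -18)


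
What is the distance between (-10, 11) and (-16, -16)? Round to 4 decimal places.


d = sqrt((-16--10)^2 + (-16-11)^2) = 27.6586

27.6586


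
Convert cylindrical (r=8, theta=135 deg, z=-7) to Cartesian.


x = 8 * cos(135) = -5.6569
y = 8 * sin(135) = 5.6569
z = -7

(-5.6569, 5.6569, -7)


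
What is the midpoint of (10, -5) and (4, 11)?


Midpoint = ((10+4)/2, (-5+11)/2) = (7, 3)

(7, 3)


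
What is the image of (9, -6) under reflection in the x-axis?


Reflection across x-axis: (x, y) -> (x, -y)
(9, -6) -> (9, 6)

(9, 6)


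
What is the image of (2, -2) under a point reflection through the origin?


Reflection through origin: (x, y) -> (-x, -y)
(2, -2) -> (-2, 2)

(-2, 2)


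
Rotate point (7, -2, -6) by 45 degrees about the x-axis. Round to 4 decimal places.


x' = 7
y' = -2*cos(45) - -6*sin(45) = 2.8284
z' = -2*sin(45) + -6*cos(45) = -5.6569

(7, 2.8284, -5.6569)


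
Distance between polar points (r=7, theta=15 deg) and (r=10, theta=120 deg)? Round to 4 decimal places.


d = sqrt(r1^2 + r2^2 - 2*r1*r2*cos(t2-t1))
d = sqrt(7^2 + 10^2 - 2*7*10*cos(120-15)) = 13.6101

13.6101


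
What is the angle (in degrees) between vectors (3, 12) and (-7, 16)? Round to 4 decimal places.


dot = 3*-7 + 12*16 = 171
|u| = 12.3693, |v| = 17.4642
cos(angle) = 0.7916
angle = 37.6656 degrees

37.6656 degrees


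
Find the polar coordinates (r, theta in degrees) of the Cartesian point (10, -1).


r = sqrt(10^2 + (-1)^2) = 10.0499
theta = atan2(-1, 10) = 354.2894 degrees

r = 10.0499, theta = 354.2894 degrees


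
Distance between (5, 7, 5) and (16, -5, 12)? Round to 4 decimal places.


d = sqrt((16-5)^2 + (-5-7)^2 + (12-5)^2) = 17.72

17.72


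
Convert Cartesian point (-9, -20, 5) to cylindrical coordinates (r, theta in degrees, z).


r = sqrt((-9)^2 + (-20)^2) = 21.9317
theta = atan2(-20, -9) = 245.7723 deg
z = 5

r = 21.9317, theta = 245.7723 deg, z = 5


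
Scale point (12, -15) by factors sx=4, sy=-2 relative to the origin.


Scaling: (x*sx, y*sy) = (12*4, -15*-2) = (48, 30)

(48, 30)


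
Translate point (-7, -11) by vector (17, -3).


Translation: (x+dx, y+dy) = (-7+17, -11+-3) = (10, -14)

(10, -14)


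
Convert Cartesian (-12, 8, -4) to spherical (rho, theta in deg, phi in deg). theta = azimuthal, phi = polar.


rho = sqrt((-12)^2 + 8^2 + (-4)^2) = 14.9666
theta = atan2(8, -12) = 146.3099 deg
phi = acos(-4/14.9666) = 105.5014 deg

rho = 14.9666, theta = 146.3099 deg, phi = 105.5014 deg


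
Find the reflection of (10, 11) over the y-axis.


Reflection across y-axis: (x, y) -> (-x, y)
(10, 11) -> (-10, 11)

(-10, 11)


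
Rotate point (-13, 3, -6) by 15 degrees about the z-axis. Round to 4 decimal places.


x' = -13*cos(15) - 3*sin(15) = -13.3335
y' = -13*sin(15) + 3*cos(15) = -0.4669
z' = -6

(-13.3335, -0.4669, -6)


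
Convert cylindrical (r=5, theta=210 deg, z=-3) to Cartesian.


x = 5 * cos(210) = -4.3301
y = 5 * sin(210) = -2.5
z = -3

(-4.3301, -2.5, -3)


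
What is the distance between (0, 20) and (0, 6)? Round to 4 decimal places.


d = sqrt((0-0)^2 + (6-20)^2) = 14

14


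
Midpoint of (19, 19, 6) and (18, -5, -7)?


Midpoint = ((19+18)/2, (19+-5)/2, (6+-7)/2) = (18.5, 7, -0.5)

(18.5, 7, -0.5)


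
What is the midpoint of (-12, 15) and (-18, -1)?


Midpoint = ((-12+-18)/2, (15+-1)/2) = (-15, 7)

(-15, 7)


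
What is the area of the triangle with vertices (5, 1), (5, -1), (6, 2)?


Area = |x1(y2-y3) + x2(y3-y1) + x3(y1-y2)| / 2
= |5*(-1-2) + 5*(2-1) + 6*(1--1)| / 2
= 1

1


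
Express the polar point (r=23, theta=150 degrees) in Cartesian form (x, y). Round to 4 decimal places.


x = 23 * cos(150) = -19.9186
y = 23 * sin(150) = 11.5

(-19.9186, 11.5)


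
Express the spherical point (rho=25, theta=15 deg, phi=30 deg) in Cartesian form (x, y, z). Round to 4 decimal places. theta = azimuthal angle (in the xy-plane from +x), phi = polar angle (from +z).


x = 25 * sin(30) * cos(15) = 12.0741
y = 25 * sin(30) * sin(15) = 3.2352
z = 25 * cos(30) = 21.6506

(12.0741, 3.2352, 21.6506)


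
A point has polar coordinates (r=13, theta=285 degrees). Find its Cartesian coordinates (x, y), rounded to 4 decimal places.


x = 13 * cos(285) = 3.3646
y = 13 * sin(285) = -12.557

(3.3646, -12.557)


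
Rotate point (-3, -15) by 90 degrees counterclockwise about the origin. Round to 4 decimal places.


x' = -3*cos(90) - -15*sin(90) = 15
y' = -3*sin(90) + -15*cos(90) = -3

(15, -3)


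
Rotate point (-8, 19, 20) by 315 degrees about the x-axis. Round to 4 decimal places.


x' = -8
y' = 19*cos(315) - 20*sin(315) = 27.5772
z' = 19*sin(315) + 20*cos(315) = 0.7071

(-8, 27.5772, 0.7071)


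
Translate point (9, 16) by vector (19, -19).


Translation: (x+dx, y+dy) = (9+19, 16+-19) = (28, -3)

(28, -3)


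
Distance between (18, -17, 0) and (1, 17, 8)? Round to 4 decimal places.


d = sqrt((1-18)^2 + (17--17)^2 + (8-0)^2) = 38.8458

38.8458


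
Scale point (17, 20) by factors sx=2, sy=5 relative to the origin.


Scaling: (x*sx, y*sy) = (17*2, 20*5) = (34, 100)

(34, 100)


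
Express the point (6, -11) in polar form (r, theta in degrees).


r = sqrt(6^2 + (-11)^2) = 12.53
theta = atan2(-11, 6) = 298.6105 degrees

r = 12.53, theta = 298.6105 degrees


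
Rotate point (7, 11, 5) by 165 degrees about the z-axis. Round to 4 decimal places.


x' = 7*cos(165) - 11*sin(165) = -9.6085
y' = 7*sin(165) + 11*cos(165) = -8.8135
z' = 5

(-9.6085, -8.8135, 5)


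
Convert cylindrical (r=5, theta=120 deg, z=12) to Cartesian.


x = 5 * cos(120) = -2.5
y = 5 * sin(120) = 4.3301
z = 12

(-2.5, 4.3301, 12)


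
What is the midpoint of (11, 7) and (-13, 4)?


Midpoint = ((11+-13)/2, (7+4)/2) = (-1, 5.5)

(-1, 5.5)


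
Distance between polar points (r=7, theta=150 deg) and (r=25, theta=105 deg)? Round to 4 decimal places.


d = sqrt(r1^2 + r2^2 - 2*r1*r2*cos(t2-t1))
d = sqrt(7^2 + 25^2 - 2*7*25*cos(105-150)) = 20.6522

20.6522


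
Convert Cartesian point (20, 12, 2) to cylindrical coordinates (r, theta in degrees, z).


r = sqrt(20^2 + 12^2) = 23.3238
theta = atan2(12, 20) = 30.9638 deg
z = 2

r = 23.3238, theta = 30.9638 deg, z = 2


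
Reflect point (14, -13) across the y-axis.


Reflection across y-axis: (x, y) -> (-x, y)
(14, -13) -> (-14, -13)

(-14, -13)


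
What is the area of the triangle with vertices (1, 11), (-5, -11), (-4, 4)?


Area = |x1(y2-y3) + x2(y3-y1) + x3(y1-y2)| / 2
= |1*(-11-4) + -5*(4-11) + -4*(11--11)| / 2
= 34

34


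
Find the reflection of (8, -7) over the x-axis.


Reflection across x-axis: (x, y) -> (x, -y)
(8, -7) -> (8, 7)

(8, 7)


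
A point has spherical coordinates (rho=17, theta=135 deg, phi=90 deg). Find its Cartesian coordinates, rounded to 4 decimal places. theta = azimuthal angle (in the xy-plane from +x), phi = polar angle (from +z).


x = 17 * sin(90) * cos(135) = -12.0208
y = 17 * sin(90) * sin(135) = 12.0208
z = 17 * cos(90) = 0

(-12.0208, 12.0208, 0)


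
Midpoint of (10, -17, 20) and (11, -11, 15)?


Midpoint = ((10+11)/2, (-17+-11)/2, (20+15)/2) = (10.5, -14, 17.5)

(10.5, -14, 17.5)


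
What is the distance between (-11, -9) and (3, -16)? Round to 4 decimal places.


d = sqrt((3--11)^2 + (-16--9)^2) = 15.6525

15.6525


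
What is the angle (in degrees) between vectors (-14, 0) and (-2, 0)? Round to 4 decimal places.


dot = -14*-2 + 0*0 = 28
|u| = 14, |v| = 2
cos(angle) = 1
angle = 0 degrees

0 degrees


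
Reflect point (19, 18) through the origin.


Reflection through origin: (x, y) -> (-x, -y)
(19, 18) -> (-19, -18)

(-19, -18)


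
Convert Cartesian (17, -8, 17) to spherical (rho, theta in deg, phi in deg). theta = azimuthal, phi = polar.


rho = sqrt(17^2 + (-8)^2 + 17^2) = 25.3377
theta = atan2(-8, 17) = 334.7989 deg
phi = acos(17/25.3377) = 47.8606 deg

rho = 25.3377, theta = 334.7989 deg, phi = 47.8606 deg


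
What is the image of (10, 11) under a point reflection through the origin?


Reflection through origin: (x, y) -> (-x, -y)
(10, 11) -> (-10, -11)

(-10, -11)


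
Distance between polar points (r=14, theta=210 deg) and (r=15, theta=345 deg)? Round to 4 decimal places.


d = sqrt(r1^2 + r2^2 - 2*r1*r2*cos(t2-t1))
d = sqrt(14^2 + 15^2 - 2*14*15*cos(345-210)) = 26.7952

26.7952


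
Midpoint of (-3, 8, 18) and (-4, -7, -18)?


Midpoint = ((-3+-4)/2, (8+-7)/2, (18+-18)/2) = (-3.5, 0.5, 0)

(-3.5, 0.5, 0)


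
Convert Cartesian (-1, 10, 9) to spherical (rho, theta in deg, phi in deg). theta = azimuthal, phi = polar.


rho = sqrt((-1)^2 + 10^2 + 9^2) = 13.4907
theta = atan2(10, -1) = 95.7106 deg
phi = acos(9/13.4907) = 48.1545 deg

rho = 13.4907, theta = 95.7106 deg, phi = 48.1545 deg


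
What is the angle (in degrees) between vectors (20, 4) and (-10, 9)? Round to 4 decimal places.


dot = 20*-10 + 4*9 = -164
|u| = 20.3961, |v| = 13.4536
cos(angle) = -0.5977
angle = 126.7029 degrees

126.7029 degrees


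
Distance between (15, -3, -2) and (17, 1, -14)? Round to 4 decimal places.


d = sqrt((17-15)^2 + (1--3)^2 + (-14--2)^2) = 12.8062

12.8062


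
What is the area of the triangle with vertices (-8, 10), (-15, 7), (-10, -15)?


Area = |x1(y2-y3) + x2(y3-y1) + x3(y1-y2)| / 2
= |-8*(7--15) + -15*(-15-10) + -10*(10-7)| / 2
= 84.5

84.5


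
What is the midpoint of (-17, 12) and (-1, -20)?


Midpoint = ((-17+-1)/2, (12+-20)/2) = (-9, -4)

(-9, -4)


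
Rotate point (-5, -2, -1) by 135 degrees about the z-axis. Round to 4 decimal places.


x' = -5*cos(135) - -2*sin(135) = 4.9497
y' = -5*sin(135) + -2*cos(135) = -2.1213
z' = -1

(4.9497, -2.1213, -1)


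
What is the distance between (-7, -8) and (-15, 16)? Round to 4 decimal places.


d = sqrt((-15--7)^2 + (16--8)^2) = 25.2982

25.2982


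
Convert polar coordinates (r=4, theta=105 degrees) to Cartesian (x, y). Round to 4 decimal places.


x = 4 * cos(105) = -1.0353
y = 4 * sin(105) = 3.8637

(-1.0353, 3.8637)


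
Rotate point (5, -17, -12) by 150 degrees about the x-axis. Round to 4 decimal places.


x' = 5
y' = -17*cos(150) - -12*sin(150) = 20.7224
z' = -17*sin(150) + -12*cos(150) = 1.8923

(5, 20.7224, 1.8923)


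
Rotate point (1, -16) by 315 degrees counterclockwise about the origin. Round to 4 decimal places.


x' = 1*cos(315) - -16*sin(315) = -10.6066
y' = 1*sin(315) + -16*cos(315) = -12.0208

(-10.6066, -12.0208)


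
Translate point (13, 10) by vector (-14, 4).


Translation: (x+dx, y+dy) = (13+-14, 10+4) = (-1, 14)

(-1, 14)


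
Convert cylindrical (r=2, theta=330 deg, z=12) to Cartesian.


x = 2 * cos(330) = 1.7321
y = 2 * sin(330) = -1
z = 12

(1.7321, -1, 12)


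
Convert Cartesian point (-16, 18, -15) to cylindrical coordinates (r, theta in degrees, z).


r = sqrt((-16)^2 + 18^2) = 24.0832
theta = atan2(18, -16) = 131.6335 deg
z = -15

r = 24.0832, theta = 131.6335 deg, z = -15


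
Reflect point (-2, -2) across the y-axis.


Reflection across y-axis: (x, y) -> (-x, y)
(-2, -2) -> (2, -2)

(2, -2)


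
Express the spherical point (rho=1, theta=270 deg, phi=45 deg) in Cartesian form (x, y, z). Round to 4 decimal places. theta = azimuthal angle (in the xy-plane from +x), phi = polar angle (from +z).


x = 1 * sin(45) * cos(270) = 0
y = 1 * sin(45) * sin(270) = -0.7071
z = 1 * cos(45) = 0.7071

(0, -0.7071, 0.7071)


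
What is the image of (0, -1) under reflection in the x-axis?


Reflection across x-axis: (x, y) -> (x, -y)
(0, -1) -> (0, 1)

(0, 1)


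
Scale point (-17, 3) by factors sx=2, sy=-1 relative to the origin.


Scaling: (x*sx, y*sy) = (-17*2, 3*-1) = (-34, -3)

(-34, -3)


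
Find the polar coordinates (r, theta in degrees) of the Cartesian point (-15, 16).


r = sqrt((-15)^2 + 16^2) = 21.9317
theta = atan2(16, -15) = 133.1524 degrees

r = 21.9317, theta = 133.1524 degrees


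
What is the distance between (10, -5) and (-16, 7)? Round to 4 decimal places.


d = sqrt((-16-10)^2 + (7--5)^2) = 28.6356

28.6356


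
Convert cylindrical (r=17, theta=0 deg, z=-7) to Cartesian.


x = 17 * cos(0) = 17
y = 17 * sin(0) = 0
z = -7

(17, 0, -7)


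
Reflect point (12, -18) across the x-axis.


Reflection across x-axis: (x, y) -> (x, -y)
(12, -18) -> (12, 18)

(12, 18)


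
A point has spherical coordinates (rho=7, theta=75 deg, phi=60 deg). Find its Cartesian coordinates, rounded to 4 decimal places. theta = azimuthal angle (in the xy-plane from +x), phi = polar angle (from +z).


x = 7 * sin(60) * cos(75) = 1.569
y = 7 * sin(60) * sin(75) = 5.8556
z = 7 * cos(60) = 3.5

(1.569, 5.8556, 3.5)


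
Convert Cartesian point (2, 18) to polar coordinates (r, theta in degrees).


r = sqrt(2^2 + 18^2) = 18.1108
theta = atan2(18, 2) = 83.6598 degrees

r = 18.1108, theta = 83.6598 degrees


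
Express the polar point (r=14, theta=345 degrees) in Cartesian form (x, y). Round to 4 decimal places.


x = 14 * cos(345) = 13.523
y = 14 * sin(345) = -3.6235

(13.523, -3.6235)


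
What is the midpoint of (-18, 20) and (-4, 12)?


Midpoint = ((-18+-4)/2, (20+12)/2) = (-11, 16)

(-11, 16)


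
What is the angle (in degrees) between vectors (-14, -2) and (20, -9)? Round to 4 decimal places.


dot = -14*20 + -2*-9 = -262
|u| = 14.1421, |v| = 21.9317
cos(angle) = -0.8447
angle = 147.6422 degrees

147.6422 degrees


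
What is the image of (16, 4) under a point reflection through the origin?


Reflection through origin: (x, y) -> (-x, -y)
(16, 4) -> (-16, -4)

(-16, -4)


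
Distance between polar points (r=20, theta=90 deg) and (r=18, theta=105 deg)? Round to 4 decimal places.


d = sqrt(r1^2 + r2^2 - 2*r1*r2*cos(t2-t1))
d = sqrt(20^2 + 18^2 - 2*20*18*cos(105-90)) = 5.3417

5.3417


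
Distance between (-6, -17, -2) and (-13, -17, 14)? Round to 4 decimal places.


d = sqrt((-13--6)^2 + (-17--17)^2 + (14--2)^2) = 17.4642

17.4642


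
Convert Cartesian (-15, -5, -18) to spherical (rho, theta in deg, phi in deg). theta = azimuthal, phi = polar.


rho = sqrt((-15)^2 + (-5)^2 + (-18)^2) = 23.9583
theta = atan2(-5, -15) = 198.4349 deg
phi = acos(-18/23.9583) = 138.7036 deg

rho = 23.9583, theta = 198.4349 deg, phi = 138.7036 deg


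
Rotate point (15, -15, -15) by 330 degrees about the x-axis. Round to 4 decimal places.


x' = 15
y' = -15*cos(330) - -15*sin(330) = -20.4904
z' = -15*sin(330) + -15*cos(330) = -5.4904

(15, -20.4904, -5.4904)


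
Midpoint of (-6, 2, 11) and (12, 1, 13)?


Midpoint = ((-6+12)/2, (2+1)/2, (11+13)/2) = (3, 1.5, 12)

(3, 1.5, 12)


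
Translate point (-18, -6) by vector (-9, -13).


Translation: (x+dx, y+dy) = (-18+-9, -6+-13) = (-27, -19)

(-27, -19)


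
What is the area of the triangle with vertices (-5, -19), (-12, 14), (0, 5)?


Area = |x1(y2-y3) + x2(y3-y1) + x3(y1-y2)| / 2
= |-5*(14-5) + -12*(5--19) + 0*(-19-14)| / 2
= 166.5

166.5


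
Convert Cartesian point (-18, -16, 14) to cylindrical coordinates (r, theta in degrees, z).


r = sqrt((-18)^2 + (-16)^2) = 24.0832
theta = atan2(-16, -18) = 221.6335 deg
z = 14

r = 24.0832, theta = 221.6335 deg, z = 14


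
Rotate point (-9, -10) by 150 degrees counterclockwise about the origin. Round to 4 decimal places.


x' = -9*cos(150) - -10*sin(150) = 12.7942
y' = -9*sin(150) + -10*cos(150) = 4.1603

(12.7942, 4.1603)


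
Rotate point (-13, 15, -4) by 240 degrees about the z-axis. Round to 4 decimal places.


x' = -13*cos(240) - 15*sin(240) = 19.4904
y' = -13*sin(240) + 15*cos(240) = 3.7583
z' = -4

(19.4904, 3.7583, -4)


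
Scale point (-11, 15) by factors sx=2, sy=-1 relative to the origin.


Scaling: (x*sx, y*sy) = (-11*2, 15*-1) = (-22, -15)

(-22, -15)


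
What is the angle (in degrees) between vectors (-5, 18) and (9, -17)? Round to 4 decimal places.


dot = -5*9 + 18*-17 = -351
|u| = 18.6815, |v| = 19.2354
cos(angle) = -0.9768
angle = 167.6268 degrees

167.6268 degrees


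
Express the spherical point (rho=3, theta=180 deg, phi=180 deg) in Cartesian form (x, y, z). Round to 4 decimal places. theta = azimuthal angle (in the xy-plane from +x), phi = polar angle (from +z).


x = 3 * sin(180) * cos(180) = 0
y = 3 * sin(180) * sin(180) = 0
z = 3 * cos(180) = -3

(0, 0, -3)


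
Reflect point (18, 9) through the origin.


Reflection through origin: (x, y) -> (-x, -y)
(18, 9) -> (-18, -9)

(-18, -9)


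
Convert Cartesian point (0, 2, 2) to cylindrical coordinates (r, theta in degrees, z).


r = sqrt(0^2 + 2^2) = 2
theta = atan2(2, 0) = 90 deg
z = 2

r = 2, theta = 90 deg, z = 2


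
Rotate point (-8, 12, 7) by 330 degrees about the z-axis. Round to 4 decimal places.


x' = -8*cos(330) - 12*sin(330) = -0.9282
y' = -8*sin(330) + 12*cos(330) = 14.3923
z' = 7

(-0.9282, 14.3923, 7)


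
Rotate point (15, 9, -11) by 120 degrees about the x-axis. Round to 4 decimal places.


x' = 15
y' = 9*cos(120) - -11*sin(120) = 5.0263
z' = 9*sin(120) + -11*cos(120) = 13.2942

(15, 5.0263, 13.2942)


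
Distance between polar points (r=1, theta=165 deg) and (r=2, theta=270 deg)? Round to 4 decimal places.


d = sqrt(r1^2 + r2^2 - 2*r1*r2*cos(t2-t1))
d = sqrt(1^2 + 2^2 - 2*1*2*cos(270-165)) = 2.4567

2.4567


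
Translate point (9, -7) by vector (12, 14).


Translation: (x+dx, y+dy) = (9+12, -7+14) = (21, 7)

(21, 7)


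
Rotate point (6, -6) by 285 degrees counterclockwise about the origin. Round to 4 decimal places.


x' = 6*cos(285) - -6*sin(285) = -4.2426
y' = 6*sin(285) + -6*cos(285) = -7.3485

(-4.2426, -7.3485)


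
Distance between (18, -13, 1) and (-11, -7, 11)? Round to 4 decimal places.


d = sqrt((-11-18)^2 + (-7--13)^2 + (11-1)^2) = 31.257

31.257


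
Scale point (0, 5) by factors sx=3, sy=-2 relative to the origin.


Scaling: (x*sx, y*sy) = (0*3, 5*-2) = (0, -10)

(0, -10)


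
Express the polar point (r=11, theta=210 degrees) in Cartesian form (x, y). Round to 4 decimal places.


x = 11 * cos(210) = -9.5263
y = 11 * sin(210) = -5.5

(-9.5263, -5.5)


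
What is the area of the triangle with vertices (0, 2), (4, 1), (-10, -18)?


Area = |x1(y2-y3) + x2(y3-y1) + x3(y1-y2)| / 2
= |0*(1--18) + 4*(-18-2) + -10*(2-1)| / 2
= 45

45


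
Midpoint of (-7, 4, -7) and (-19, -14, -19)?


Midpoint = ((-7+-19)/2, (4+-14)/2, (-7+-19)/2) = (-13, -5, -13)

(-13, -5, -13)


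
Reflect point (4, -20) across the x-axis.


Reflection across x-axis: (x, y) -> (x, -y)
(4, -20) -> (4, 20)

(4, 20)


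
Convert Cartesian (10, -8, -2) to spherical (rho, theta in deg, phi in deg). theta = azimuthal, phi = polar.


rho = sqrt(10^2 + (-8)^2 + (-2)^2) = 12.9615
theta = atan2(-8, 10) = 321.3402 deg
phi = acos(-2/12.9615) = 98.8764 deg

rho = 12.9615, theta = 321.3402 deg, phi = 98.8764 deg


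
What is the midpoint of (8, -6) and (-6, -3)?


Midpoint = ((8+-6)/2, (-6+-3)/2) = (1, -4.5)

(1, -4.5)


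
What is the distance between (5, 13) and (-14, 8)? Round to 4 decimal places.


d = sqrt((-14-5)^2 + (8-13)^2) = 19.6469

19.6469


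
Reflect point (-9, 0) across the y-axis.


Reflection across y-axis: (x, y) -> (-x, y)
(-9, 0) -> (9, 0)

(9, 0)


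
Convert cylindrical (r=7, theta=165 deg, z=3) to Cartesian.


x = 7 * cos(165) = -6.7615
y = 7 * sin(165) = 1.8117
z = 3

(-6.7615, 1.8117, 3)


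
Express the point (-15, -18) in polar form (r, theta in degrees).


r = sqrt((-15)^2 + (-18)^2) = 23.4307
theta = atan2(-18, -15) = 230.1944 degrees

r = 23.4307, theta = 230.1944 degrees


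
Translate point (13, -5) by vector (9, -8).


Translation: (x+dx, y+dy) = (13+9, -5+-8) = (22, -13)

(22, -13)


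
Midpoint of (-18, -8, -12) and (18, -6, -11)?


Midpoint = ((-18+18)/2, (-8+-6)/2, (-12+-11)/2) = (0, -7, -11.5)

(0, -7, -11.5)


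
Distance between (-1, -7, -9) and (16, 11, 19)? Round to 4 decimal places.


d = sqrt((16--1)^2 + (11--7)^2 + (19--9)^2) = 37.3765

37.3765


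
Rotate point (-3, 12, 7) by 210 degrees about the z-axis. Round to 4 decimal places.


x' = -3*cos(210) - 12*sin(210) = 8.5981
y' = -3*sin(210) + 12*cos(210) = -8.8923
z' = 7

(8.5981, -8.8923, 7)


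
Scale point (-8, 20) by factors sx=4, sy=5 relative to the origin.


Scaling: (x*sx, y*sy) = (-8*4, 20*5) = (-32, 100)

(-32, 100)


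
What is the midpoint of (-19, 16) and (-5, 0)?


Midpoint = ((-19+-5)/2, (16+0)/2) = (-12, 8)

(-12, 8)


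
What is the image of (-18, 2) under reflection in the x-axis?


Reflection across x-axis: (x, y) -> (x, -y)
(-18, 2) -> (-18, -2)

(-18, -2)


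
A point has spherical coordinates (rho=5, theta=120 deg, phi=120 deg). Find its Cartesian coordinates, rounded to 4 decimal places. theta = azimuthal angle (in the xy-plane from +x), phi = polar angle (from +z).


x = 5 * sin(120) * cos(120) = -2.1651
y = 5 * sin(120) * sin(120) = 3.75
z = 5 * cos(120) = -2.5

(-2.1651, 3.75, -2.5)


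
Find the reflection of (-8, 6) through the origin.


Reflection through origin: (x, y) -> (-x, -y)
(-8, 6) -> (8, -6)

(8, -6)


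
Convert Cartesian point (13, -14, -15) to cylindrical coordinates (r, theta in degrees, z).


r = sqrt(13^2 + (-14)^2) = 19.105
theta = atan2(-14, 13) = 312.8789 deg
z = -15

r = 19.105, theta = 312.8789 deg, z = -15


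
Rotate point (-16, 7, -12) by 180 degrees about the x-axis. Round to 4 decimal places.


x' = -16
y' = 7*cos(180) - -12*sin(180) = -7
z' = 7*sin(180) + -12*cos(180) = 12

(-16, -7, 12)


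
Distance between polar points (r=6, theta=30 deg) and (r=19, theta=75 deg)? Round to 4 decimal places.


d = sqrt(r1^2 + r2^2 - 2*r1*r2*cos(t2-t1))
d = sqrt(6^2 + 19^2 - 2*6*19*cos(75-30)) = 15.3551

15.3551


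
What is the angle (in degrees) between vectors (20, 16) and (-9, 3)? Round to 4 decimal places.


dot = 20*-9 + 16*3 = -132
|u| = 25.6125, |v| = 9.4868
cos(angle) = -0.5433
angle = 122.9052 degrees

122.9052 degrees


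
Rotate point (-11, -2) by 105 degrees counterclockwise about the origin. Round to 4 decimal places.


x' = -11*cos(105) - -2*sin(105) = 4.7789
y' = -11*sin(105) + -2*cos(105) = -10.1075

(4.7789, -10.1075)


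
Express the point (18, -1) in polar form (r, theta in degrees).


r = sqrt(18^2 + (-1)^2) = 18.0278
theta = atan2(-1, 18) = 356.8202 degrees

r = 18.0278, theta = 356.8202 degrees


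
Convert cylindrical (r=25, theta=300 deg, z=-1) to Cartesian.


x = 25 * cos(300) = 12.5
y = 25 * sin(300) = -21.6506
z = -1

(12.5, -21.6506, -1)


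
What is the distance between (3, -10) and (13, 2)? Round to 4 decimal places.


d = sqrt((13-3)^2 + (2--10)^2) = 15.6205

15.6205


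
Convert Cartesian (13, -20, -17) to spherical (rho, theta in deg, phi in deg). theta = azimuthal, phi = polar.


rho = sqrt(13^2 + (-20)^2 + (-17)^2) = 29.2916
theta = atan2(-20, 13) = 303.0239 deg
phi = acos(-17/29.2916) = 125.4766 deg

rho = 29.2916, theta = 303.0239 deg, phi = 125.4766 deg


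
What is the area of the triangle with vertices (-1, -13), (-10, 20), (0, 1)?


Area = |x1(y2-y3) + x2(y3-y1) + x3(y1-y2)| / 2
= |-1*(20-1) + -10*(1--13) + 0*(-13-20)| / 2
= 79.5

79.5


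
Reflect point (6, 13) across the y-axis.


Reflection across y-axis: (x, y) -> (-x, y)
(6, 13) -> (-6, 13)

(-6, 13)


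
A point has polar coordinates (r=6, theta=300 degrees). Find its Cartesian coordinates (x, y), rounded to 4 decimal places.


x = 6 * cos(300) = 3
y = 6 * sin(300) = -5.1962

(3, -5.1962)


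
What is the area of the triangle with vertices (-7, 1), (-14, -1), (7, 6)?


Area = |x1(y2-y3) + x2(y3-y1) + x3(y1-y2)| / 2
= |-7*(-1-6) + -14*(6-1) + 7*(1--1)| / 2
= 3.5

3.5


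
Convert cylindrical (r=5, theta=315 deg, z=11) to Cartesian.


x = 5 * cos(315) = 3.5355
y = 5 * sin(315) = -3.5355
z = 11

(3.5355, -3.5355, 11)


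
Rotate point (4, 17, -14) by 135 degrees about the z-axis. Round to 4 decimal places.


x' = 4*cos(135) - 17*sin(135) = -14.8492
y' = 4*sin(135) + 17*cos(135) = -9.1924
z' = -14

(-14.8492, -9.1924, -14)


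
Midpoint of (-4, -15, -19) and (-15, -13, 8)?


Midpoint = ((-4+-15)/2, (-15+-13)/2, (-19+8)/2) = (-9.5, -14, -5.5)

(-9.5, -14, -5.5)


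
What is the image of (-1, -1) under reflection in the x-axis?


Reflection across x-axis: (x, y) -> (x, -y)
(-1, -1) -> (-1, 1)

(-1, 1)


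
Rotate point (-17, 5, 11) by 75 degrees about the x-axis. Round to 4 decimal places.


x' = -17
y' = 5*cos(75) - 11*sin(75) = -9.3311
z' = 5*sin(75) + 11*cos(75) = 7.6766

(-17, -9.3311, 7.6766)


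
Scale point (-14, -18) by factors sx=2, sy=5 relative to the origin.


Scaling: (x*sx, y*sy) = (-14*2, -18*5) = (-28, -90)

(-28, -90)


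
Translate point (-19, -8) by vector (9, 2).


Translation: (x+dx, y+dy) = (-19+9, -8+2) = (-10, -6)

(-10, -6)


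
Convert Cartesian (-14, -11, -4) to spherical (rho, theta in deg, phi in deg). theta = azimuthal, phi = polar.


rho = sqrt((-14)^2 + (-11)^2 + (-4)^2) = 18.2483
theta = atan2(-11, -14) = 218.1572 deg
phi = acos(-4/18.2483) = 102.662 deg

rho = 18.2483, theta = 218.1572 deg, phi = 102.662 deg


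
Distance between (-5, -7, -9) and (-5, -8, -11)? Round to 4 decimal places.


d = sqrt((-5--5)^2 + (-8--7)^2 + (-11--9)^2) = 2.2361

2.2361


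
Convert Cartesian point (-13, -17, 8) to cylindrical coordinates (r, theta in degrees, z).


r = sqrt((-13)^2 + (-17)^2) = 21.4009
theta = atan2(-17, -13) = 232.5946 deg
z = 8

r = 21.4009, theta = 232.5946 deg, z = 8


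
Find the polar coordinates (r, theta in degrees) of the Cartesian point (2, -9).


r = sqrt(2^2 + (-9)^2) = 9.2195
theta = atan2(-9, 2) = 282.5288 degrees

r = 9.2195, theta = 282.5288 degrees


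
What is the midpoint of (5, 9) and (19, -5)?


Midpoint = ((5+19)/2, (9+-5)/2) = (12, 2)

(12, 2)


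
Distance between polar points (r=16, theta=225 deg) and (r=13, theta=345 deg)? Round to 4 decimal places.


d = sqrt(r1^2 + r2^2 - 2*r1*r2*cos(t2-t1))
d = sqrt(16^2 + 13^2 - 2*16*13*cos(345-225)) = 25.1595

25.1595


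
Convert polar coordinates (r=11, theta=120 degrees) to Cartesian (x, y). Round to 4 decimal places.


x = 11 * cos(120) = -5.5
y = 11 * sin(120) = 9.5263

(-5.5, 9.5263)


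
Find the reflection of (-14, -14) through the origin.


Reflection through origin: (x, y) -> (-x, -y)
(-14, -14) -> (14, 14)

(14, 14)


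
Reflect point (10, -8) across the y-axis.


Reflection across y-axis: (x, y) -> (-x, y)
(10, -8) -> (-10, -8)

(-10, -8)


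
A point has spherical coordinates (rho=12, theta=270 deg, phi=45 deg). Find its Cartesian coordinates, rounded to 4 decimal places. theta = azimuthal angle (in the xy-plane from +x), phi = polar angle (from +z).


x = 12 * sin(45) * cos(270) = 0
y = 12 * sin(45) * sin(270) = -8.4853
z = 12 * cos(45) = 8.4853

(0, -8.4853, 8.4853)


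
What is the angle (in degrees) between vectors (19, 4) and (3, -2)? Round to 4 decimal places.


dot = 19*3 + 4*-2 = 49
|u| = 19.4165, |v| = 3.6056
cos(angle) = 0.6999
angle = 45.5787 degrees

45.5787 degrees


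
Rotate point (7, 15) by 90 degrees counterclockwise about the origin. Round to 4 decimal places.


x' = 7*cos(90) - 15*sin(90) = -15
y' = 7*sin(90) + 15*cos(90) = 7

(-15, 7)


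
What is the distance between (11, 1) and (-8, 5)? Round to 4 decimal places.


d = sqrt((-8-11)^2 + (5-1)^2) = 19.4165

19.4165


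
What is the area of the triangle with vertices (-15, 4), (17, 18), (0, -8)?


Area = |x1(y2-y3) + x2(y3-y1) + x3(y1-y2)| / 2
= |-15*(18--8) + 17*(-8-4) + 0*(4-18)| / 2
= 297

297


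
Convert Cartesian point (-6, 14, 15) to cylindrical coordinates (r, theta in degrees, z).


r = sqrt((-6)^2 + 14^2) = 15.2315
theta = atan2(14, -6) = 113.1986 deg
z = 15

r = 15.2315, theta = 113.1986 deg, z = 15


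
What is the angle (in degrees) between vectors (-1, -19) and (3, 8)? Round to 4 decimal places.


dot = -1*3 + -19*8 = -155
|u| = 19.0263, |v| = 8.544
cos(angle) = -0.9535
angle = 162.4567 degrees

162.4567 degrees


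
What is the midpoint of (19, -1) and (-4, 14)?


Midpoint = ((19+-4)/2, (-1+14)/2) = (7.5, 6.5)

(7.5, 6.5)


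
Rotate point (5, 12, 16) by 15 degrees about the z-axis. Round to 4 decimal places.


x' = 5*cos(15) - 12*sin(15) = 1.7238
y' = 5*sin(15) + 12*cos(15) = 12.8852
z' = 16

(1.7238, 12.8852, 16)


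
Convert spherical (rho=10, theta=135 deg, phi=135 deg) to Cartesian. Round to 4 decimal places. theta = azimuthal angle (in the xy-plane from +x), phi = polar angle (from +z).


x = 10 * sin(135) * cos(135) = -5
y = 10 * sin(135) * sin(135) = 5
z = 10 * cos(135) = -7.0711

(-5, 5, -7.0711)


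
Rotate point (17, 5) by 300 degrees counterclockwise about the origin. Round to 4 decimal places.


x' = 17*cos(300) - 5*sin(300) = 12.8301
y' = 17*sin(300) + 5*cos(300) = -12.2224

(12.8301, -12.2224)


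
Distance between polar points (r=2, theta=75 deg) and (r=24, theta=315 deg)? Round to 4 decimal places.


d = sqrt(r1^2 + r2^2 - 2*r1*r2*cos(t2-t1))
d = sqrt(2^2 + 24^2 - 2*2*24*cos(315-75)) = 25.0599

25.0599


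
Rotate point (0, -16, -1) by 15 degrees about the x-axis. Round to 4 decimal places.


x' = 0
y' = -16*cos(15) - -1*sin(15) = -15.196
z' = -16*sin(15) + -1*cos(15) = -5.107

(0, -15.196, -5.107)


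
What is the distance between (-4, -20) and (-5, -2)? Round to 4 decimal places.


d = sqrt((-5--4)^2 + (-2--20)^2) = 18.0278

18.0278


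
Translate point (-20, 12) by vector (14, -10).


Translation: (x+dx, y+dy) = (-20+14, 12+-10) = (-6, 2)

(-6, 2)


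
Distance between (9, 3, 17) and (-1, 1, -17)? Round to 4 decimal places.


d = sqrt((-1-9)^2 + (1-3)^2 + (-17-17)^2) = 35.4965

35.4965


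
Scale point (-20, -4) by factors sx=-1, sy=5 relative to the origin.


Scaling: (x*sx, y*sy) = (-20*-1, -4*5) = (20, -20)

(20, -20)


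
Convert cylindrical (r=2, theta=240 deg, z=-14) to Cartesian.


x = 2 * cos(240) = -1
y = 2 * sin(240) = -1.7321
z = -14

(-1, -1.7321, -14)


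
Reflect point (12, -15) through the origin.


Reflection through origin: (x, y) -> (-x, -y)
(12, -15) -> (-12, 15)

(-12, 15)


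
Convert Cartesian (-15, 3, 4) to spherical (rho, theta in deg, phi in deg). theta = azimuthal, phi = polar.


rho = sqrt((-15)^2 + 3^2 + 4^2) = 15.8114
theta = atan2(3, -15) = 168.6901 deg
phi = acos(4/15.8114) = 75.3459 deg

rho = 15.8114, theta = 168.6901 deg, phi = 75.3459 deg


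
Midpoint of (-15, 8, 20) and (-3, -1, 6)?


Midpoint = ((-15+-3)/2, (8+-1)/2, (20+6)/2) = (-9, 3.5, 13)

(-9, 3.5, 13)


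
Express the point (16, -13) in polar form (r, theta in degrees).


r = sqrt(16^2 + (-13)^2) = 20.6155
theta = atan2(-13, 16) = 320.9061 degrees

r = 20.6155, theta = 320.9061 degrees


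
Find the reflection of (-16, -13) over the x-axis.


Reflection across x-axis: (x, y) -> (x, -y)
(-16, -13) -> (-16, 13)

(-16, 13)


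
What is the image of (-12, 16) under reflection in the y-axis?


Reflection across y-axis: (x, y) -> (-x, y)
(-12, 16) -> (12, 16)

(12, 16)


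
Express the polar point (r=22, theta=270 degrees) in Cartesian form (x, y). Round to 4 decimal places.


x = 22 * cos(270) = 0
y = 22 * sin(270) = -22

(0, -22)


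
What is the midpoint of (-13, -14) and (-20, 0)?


Midpoint = ((-13+-20)/2, (-14+0)/2) = (-16.5, -7)

(-16.5, -7)


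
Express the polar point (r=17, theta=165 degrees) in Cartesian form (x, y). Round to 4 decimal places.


x = 17 * cos(165) = -16.4207
y = 17 * sin(165) = 4.3999

(-16.4207, 4.3999)


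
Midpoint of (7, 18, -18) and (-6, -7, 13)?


Midpoint = ((7+-6)/2, (18+-7)/2, (-18+13)/2) = (0.5, 5.5, -2.5)

(0.5, 5.5, -2.5)


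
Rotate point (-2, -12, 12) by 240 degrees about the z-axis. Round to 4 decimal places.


x' = -2*cos(240) - -12*sin(240) = -9.3923
y' = -2*sin(240) + -12*cos(240) = 7.7321
z' = 12

(-9.3923, 7.7321, 12)


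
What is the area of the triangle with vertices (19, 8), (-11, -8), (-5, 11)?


Area = |x1(y2-y3) + x2(y3-y1) + x3(y1-y2)| / 2
= |19*(-8-11) + -11*(11-8) + -5*(8--8)| / 2
= 237

237


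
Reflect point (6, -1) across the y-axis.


Reflection across y-axis: (x, y) -> (-x, y)
(6, -1) -> (-6, -1)

(-6, -1)


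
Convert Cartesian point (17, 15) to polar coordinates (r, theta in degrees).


r = sqrt(17^2 + 15^2) = 22.6716
theta = atan2(15, 17) = 41.4237 degrees

r = 22.6716, theta = 41.4237 degrees


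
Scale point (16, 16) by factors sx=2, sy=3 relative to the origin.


Scaling: (x*sx, y*sy) = (16*2, 16*3) = (32, 48)

(32, 48)


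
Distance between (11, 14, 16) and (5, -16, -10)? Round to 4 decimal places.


d = sqrt((5-11)^2 + (-16-14)^2 + (-10-16)^2) = 40.1497

40.1497


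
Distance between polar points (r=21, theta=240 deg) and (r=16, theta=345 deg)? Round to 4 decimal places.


d = sqrt(r1^2 + r2^2 - 2*r1*r2*cos(t2-t1))
d = sqrt(21^2 + 16^2 - 2*21*16*cos(345-240)) = 29.5115

29.5115


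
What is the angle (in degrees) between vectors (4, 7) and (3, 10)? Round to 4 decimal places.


dot = 4*3 + 7*10 = 82
|u| = 8.0623, |v| = 10.4403
cos(angle) = 0.9742
angle = 13.0456 degrees

13.0456 degrees


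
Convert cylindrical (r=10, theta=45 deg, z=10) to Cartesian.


x = 10 * cos(45) = 7.0711
y = 10 * sin(45) = 7.0711
z = 10

(7.0711, 7.0711, 10)


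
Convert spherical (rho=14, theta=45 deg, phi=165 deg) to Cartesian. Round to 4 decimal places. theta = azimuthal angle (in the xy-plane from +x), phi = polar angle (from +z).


x = 14 * sin(165) * cos(45) = 2.5622
y = 14 * sin(165) * sin(45) = 2.5622
z = 14 * cos(165) = -13.523

(2.5622, 2.5622, -13.523)


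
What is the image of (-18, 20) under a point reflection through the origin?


Reflection through origin: (x, y) -> (-x, -y)
(-18, 20) -> (18, -20)

(18, -20)


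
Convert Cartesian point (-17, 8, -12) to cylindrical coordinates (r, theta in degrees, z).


r = sqrt((-17)^2 + 8^2) = 18.7883
theta = atan2(8, -17) = 154.7989 deg
z = -12

r = 18.7883, theta = 154.7989 deg, z = -12


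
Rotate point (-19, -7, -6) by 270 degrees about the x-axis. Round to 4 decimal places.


x' = -19
y' = -7*cos(270) - -6*sin(270) = -6
z' = -7*sin(270) + -6*cos(270) = 7

(-19, -6, 7)


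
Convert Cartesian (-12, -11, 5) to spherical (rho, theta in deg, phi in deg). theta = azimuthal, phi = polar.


rho = sqrt((-12)^2 + (-11)^2 + 5^2) = 17.0294
theta = atan2(-11, -12) = 222.5104 deg
phi = acos(5/17.0294) = 72.9258 deg

rho = 17.0294, theta = 222.5104 deg, phi = 72.9258 deg


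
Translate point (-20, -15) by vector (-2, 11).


Translation: (x+dx, y+dy) = (-20+-2, -15+11) = (-22, -4)

(-22, -4)


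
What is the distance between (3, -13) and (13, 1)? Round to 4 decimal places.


d = sqrt((13-3)^2 + (1--13)^2) = 17.2047

17.2047


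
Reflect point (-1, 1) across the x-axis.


Reflection across x-axis: (x, y) -> (x, -y)
(-1, 1) -> (-1, -1)

(-1, -1)


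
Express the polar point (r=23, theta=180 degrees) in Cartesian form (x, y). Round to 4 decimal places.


x = 23 * cos(180) = -23
y = 23 * sin(180) = 0

(-23, 0)


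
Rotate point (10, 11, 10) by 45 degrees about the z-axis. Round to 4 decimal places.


x' = 10*cos(45) - 11*sin(45) = -0.7071
y' = 10*sin(45) + 11*cos(45) = 14.8492
z' = 10

(-0.7071, 14.8492, 10)


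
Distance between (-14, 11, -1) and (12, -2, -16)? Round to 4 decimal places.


d = sqrt((12--14)^2 + (-2-11)^2 + (-16--1)^2) = 32.7109

32.7109


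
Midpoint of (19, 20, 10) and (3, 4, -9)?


Midpoint = ((19+3)/2, (20+4)/2, (10+-9)/2) = (11, 12, 0.5)

(11, 12, 0.5)
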